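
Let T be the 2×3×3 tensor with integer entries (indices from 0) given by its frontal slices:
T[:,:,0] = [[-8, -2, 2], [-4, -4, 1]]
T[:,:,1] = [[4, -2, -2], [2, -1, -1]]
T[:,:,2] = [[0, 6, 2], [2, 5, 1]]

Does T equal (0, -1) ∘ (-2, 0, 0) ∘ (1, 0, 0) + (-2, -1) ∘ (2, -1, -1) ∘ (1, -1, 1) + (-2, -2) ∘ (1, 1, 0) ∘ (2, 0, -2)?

Reconstruct entry (1,1,0) from the claimed factors: Σₗ aₗ[1]bₗ[1]cₗ[0] = (-1)·(0)·(1) + (-1)·(-1)·(1) + (-2)·(1)·(2) = -3, but T[1,1,0] = -4. The claim is false.

No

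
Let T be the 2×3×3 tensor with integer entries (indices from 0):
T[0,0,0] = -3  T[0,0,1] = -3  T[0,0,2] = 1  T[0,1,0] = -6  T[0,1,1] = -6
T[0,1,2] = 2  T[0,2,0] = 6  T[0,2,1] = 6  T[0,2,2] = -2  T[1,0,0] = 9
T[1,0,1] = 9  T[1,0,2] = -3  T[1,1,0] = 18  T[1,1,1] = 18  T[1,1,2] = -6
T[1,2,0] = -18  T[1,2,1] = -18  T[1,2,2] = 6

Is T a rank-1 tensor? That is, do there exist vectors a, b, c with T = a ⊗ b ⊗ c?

Yes

If T = a ⊗ b ⊗ c then every fibre of T is a multiple of the corresponding factor, so read the factors off the fibres through the nonzero entry T[0,0,0] = -3.
The mode-1 fibre T[:,0,0] = [-3, 9] gives a = [1, -3] (primitive direction); the mode-2 fibre T[0,:,0] = [-3, -6, 6] gives b = [1, 2, -2]; then c[k] = T[0,0,k] / (a[0]·b[0]) = [-3, -3, 1] / 1 = [-3, -3, 1].
Expanding [1, -3] ⊗ [1, 2, -2] ⊗ [-3, -3, 1] reproduces all 18 entries of T, so T = [1, -3] ⊗ [1, 2, -2] ⊗ [-3, -3, 1] and rank(T) ≤ 1.
Equivalently every frontal slice T[:,:,k] is c[k] times the rank-1 matrix [1, -3] ⊗ [1, 2, -2]. So T has rank 1 (it is nonzero).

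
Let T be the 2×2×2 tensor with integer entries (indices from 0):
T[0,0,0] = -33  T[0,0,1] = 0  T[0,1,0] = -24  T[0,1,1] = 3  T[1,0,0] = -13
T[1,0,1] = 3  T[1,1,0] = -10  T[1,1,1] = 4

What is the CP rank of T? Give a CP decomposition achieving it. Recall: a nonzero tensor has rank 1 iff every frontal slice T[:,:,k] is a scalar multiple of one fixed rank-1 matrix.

Lower bound: the mode-1 unfolding of T (rows indexed by i, columns by (j,k) = (0,0), (0,1), (1,0), (1,1)) is [[-33, 0, -24, 3], [-13, 3, -10, 4]].
There the 2×2 minor on rows i ∈ {0, 1}, columns (j,k) ∈ {(0,0), (0,1)} is det [[-33, 0], [-13, 3]] = -99 ≠ 0, so this unfolding has rank ≥ 2; CP rank is at least every unfolding rank, so rank(T) ≥ 2. (Flattening ranks never certify an upper bound on CP rank; for that we must actually write T with 2 rank-1 terms.)
Upper bound — finding two terms. Write S_k = T[:,:,k] for the frontal slices: S₀ = [[-33, -24], [-13, -10]], S₁ = [[0, 3], [3, 4]].
If T = a₁ (x) b₁ (x) c₁ + a₂ (x) b₂ (x) c₂ then each S_k = c₁[k]·a₁b₁ᵀ + c₂[k]·a₂b₂ᵀ. S₀ and S₁ are linearly independent, so a₁b₁ᵀ and a₂b₂ᵀ must span the same plane of matrices: they are the rank-1 matrices of the form x·S₀ + y·S₁.
det(x·S₀ + y·S₁) is 18·x² − 21·xy − 9·y² = 3·(2·x − 3·y)(3·x + y), vanishing at (x:y) = (3:2) and (1:-3).
M₁ = 3·S₀ + 2·S₁ = [[-99, -66], [-33, -22]] = (-11)·(3, 1)(3, 2)ᵀ and M₂ = S₀ − 3·S₁ = [[-33, -33], [-22, -22]] = (-11)·(3, 2)(1, 1)ᵀ, so take a₁ = (3, 1), b₁ = (3, 2), a₂ = (3, 2), b₂ = (1, 1).
Each slice is an integer combination of E₁ = a₁b₁ᵀ and E₂ = a₂b₂ᵀ: S₀ = −3·E₁ − 2·E₂, S₁ = −E₁ + 3·E₂; reading off coefficients, c₁ = (-3, -1) and c₂ = (-2, 3).
Hence T = (3, 1) (x) (3, 2) (x) (-3, -1) + (3, 2) (x) (1, 1) (x) (-2, 3), so rank(T) ≤ 2.
These bounds meet, so rank(T) = 2.

rank(T) = 2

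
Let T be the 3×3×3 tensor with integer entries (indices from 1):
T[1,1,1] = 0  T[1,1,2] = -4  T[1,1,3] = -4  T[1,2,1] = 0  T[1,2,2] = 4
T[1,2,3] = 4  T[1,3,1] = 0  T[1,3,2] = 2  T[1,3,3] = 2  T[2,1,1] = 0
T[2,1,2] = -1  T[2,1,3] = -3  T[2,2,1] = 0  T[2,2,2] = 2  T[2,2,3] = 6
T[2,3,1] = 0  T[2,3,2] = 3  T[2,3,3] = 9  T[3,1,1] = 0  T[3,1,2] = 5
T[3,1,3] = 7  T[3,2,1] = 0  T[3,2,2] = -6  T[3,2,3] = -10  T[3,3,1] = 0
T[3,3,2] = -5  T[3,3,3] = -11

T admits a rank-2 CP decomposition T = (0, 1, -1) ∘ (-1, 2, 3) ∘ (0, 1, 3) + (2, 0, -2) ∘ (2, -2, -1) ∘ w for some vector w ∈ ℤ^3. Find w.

Subtract the known terms from T to get the rank-1 residual R = (2, 0, -2) ∘ (2, -2, -1) ∘ w, so R[i,j,k] = a[i]·b[j]·w[k]. Pick indices with nonzero a[1]·b[1] = (2)·(2) = 4. Only the fibre through (1,1,·) is needed: R[1,1,:] = T[1,1,:] − Σₗ aₗ[1]bₗ[1]cₗ = [0, -4, -4] − (0)·(-1)·(0, 1, 3) = [0, -4, -4]. Then w[k] = R[1,1,k] / 4 for each k, giving w = [0, -4, -4] / 4 = (0, -1, -1).

w = (0, -1, -1)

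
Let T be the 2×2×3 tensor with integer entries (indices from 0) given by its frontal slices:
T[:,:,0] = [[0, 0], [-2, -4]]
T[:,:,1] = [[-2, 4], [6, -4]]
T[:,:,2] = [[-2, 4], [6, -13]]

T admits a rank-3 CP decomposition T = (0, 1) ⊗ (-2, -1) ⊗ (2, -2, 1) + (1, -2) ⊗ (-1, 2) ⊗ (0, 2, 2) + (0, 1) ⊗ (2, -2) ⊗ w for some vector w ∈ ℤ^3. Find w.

Subtract the known terms from T to get the rank-1 residual R = (0, 1) ⊗ (2, -2) ⊗ w, so R[i,j,k] = a[i]·b[j]·w[k]. Pick indices with nonzero a[1]·b[0] = (1)·(2) = 2. Only the fibre through (1,0,·) is needed: R[1,0,:] = T[1,0,:] − Σₗ aₗ[1]bₗ[0]cₗ = [-2, 6, 6] − (1)·(-2)·(2, -2, 1) − (-2)·(-1)·(0, 2, 2) = [2, -2, 4]. Then w[k] = R[1,0,k] / 2 for each k, giving w = [2, -2, 4] / 2 = (1, -1, 2).

w = (1, -1, 2)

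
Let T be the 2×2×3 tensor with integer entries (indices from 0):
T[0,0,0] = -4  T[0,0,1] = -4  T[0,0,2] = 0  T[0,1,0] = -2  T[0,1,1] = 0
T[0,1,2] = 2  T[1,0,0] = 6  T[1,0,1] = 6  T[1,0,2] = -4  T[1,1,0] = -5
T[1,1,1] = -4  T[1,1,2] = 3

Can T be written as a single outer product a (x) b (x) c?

No

The mode-3 unfolding of T (rows indexed by k, columns by (i,j) = (0,0), (0,1), (1,0), (1,1)) is [[-4, -2, 6, -5], [-4, 0, 6, -4], [0, 2, -4, 3]].
There the 3×3 minor on rows k ∈ {0, 1, 2}, columns (i,j) ∈ {(0,0), (0,1), (1,0)} is det [[-4, -2, 6], [-4, 0, 6], [0, 2, -4]] = 32 ≠ 0, so this unfolding has rank ≥ 3; CP rank is at least every unfolding rank, so rank(T) ≥ 3.
In particular rank(T) ≥ 3 > 1, so T is not rank-1.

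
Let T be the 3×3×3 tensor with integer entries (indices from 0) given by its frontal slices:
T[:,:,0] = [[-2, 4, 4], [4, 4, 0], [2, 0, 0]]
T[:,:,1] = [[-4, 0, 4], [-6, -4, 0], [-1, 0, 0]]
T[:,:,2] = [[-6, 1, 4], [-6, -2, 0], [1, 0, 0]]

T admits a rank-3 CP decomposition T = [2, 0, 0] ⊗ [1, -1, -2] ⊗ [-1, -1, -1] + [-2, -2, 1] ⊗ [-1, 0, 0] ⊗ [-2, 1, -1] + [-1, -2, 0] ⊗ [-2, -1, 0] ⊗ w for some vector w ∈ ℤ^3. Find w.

Subtract the known terms from T to get the rank-1 residual R = [-1, -2, 0] ⊗ [-2, -1, 0] ⊗ w, so R[i,j,k] = a[i]·b[j]·w[k]. Pick indices with nonzero a[0]·b[0] = (-1)·(-2) = 2. Only the fibre through (0,0,·) is needed: R[0,0,:] = T[0,0,:] − Σₗ aₗ[0]bₗ[0]cₗ = [-2, -4, -6] − (2)·(1)·[-1, -1, -1] − (-2)·(-1)·[-2, 1, -1] = [4, -4, -2]. Then w[k] = R[0,0,k] / 2 for each k, giving w = [4, -4, -2] / 2 = [2, -2, -1].

w = [2, -2, -1]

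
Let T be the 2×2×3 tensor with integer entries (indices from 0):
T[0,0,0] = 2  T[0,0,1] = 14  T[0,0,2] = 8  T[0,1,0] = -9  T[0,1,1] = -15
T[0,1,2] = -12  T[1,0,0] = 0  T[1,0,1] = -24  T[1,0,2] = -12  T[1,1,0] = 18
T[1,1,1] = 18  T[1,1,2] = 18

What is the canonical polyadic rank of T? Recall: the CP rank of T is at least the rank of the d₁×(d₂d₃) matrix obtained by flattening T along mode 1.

2

Lower bound: the mode-3 unfolding of T (rows indexed by k, columns by (i,j) = (0,0), (0,1), (1,0), (1,1)) is [[2, -9, 0, 18], [14, -15, -24, 18], [8, -12, -12, 18]].
There the 2×2 minor on rows k ∈ {0, 1}, columns (i,j) ∈ {(0,0), (0,1)} is det [[2, -9], [14, -15]] = 96 ≠ 0, so this unfolding has rank ≥ 2; CP rank is at least every unfolding rank, so rank(T) ≥ 2. (Unfolding ranks only ever bound the CP rank from below — rank(T) can be strictly larger than all of them — so the matching upper bound has to come from an explicit 2-term decomposition.)
Upper bound — finding two terms. Write S_k = T[:,:,k] for the frontal slices: S₀ = [[2, -9], [0, 18]], S₁ = [[14, -15], [-24, 18]], S₂ = [[8, -12], [-12, 18]].
If T = a₁ ⊗ b₁ ⊗ c₁ + a₂ ⊗ b₂ ⊗ c₂ then each S_k = c₁[k]·a₁b₁ᵀ + c₂[k]·a₂b₂ᵀ. S₀ and S₁ are linearly independent, so a₁b₁ᵀ and a₂b₂ᵀ must span the same plane of matrices: they are the rank-1 matrices of the form x·S₀ + y·S₁.
det(x·S₀ + y·S₁) is 36·x² + 72·xy − 108·y² = 36·(x + 3·y)(x − y), vanishing at (x:y) = (3:-1) and (1:1).
M₁ = 3·S₀ − S₁ = [[-8, -12], [24, 36]] = (-4)·[1, -3][2, 3]ᵀ and M₂ = S₀ + S₁ = [[16, -24], [-24, 36]] = 4·[2, -3][2, -3]ᵀ, so take a₁ = [1, -3], b₁ = [2, 3], a₂ = [2, -3], b₂ = [2, -3].
Each slice is an integer combination of E₁ = a₁b₁ᵀ and E₂ = a₂b₂ᵀ: S₀ = −E₁ + E₂, S₁ = E₁ + 3·E₂, S₂ = 2·E₂; reading off coefficients, c₁ = [-1, 1, 0] and c₂ = [1, 3, 2].
Hence T = [1, -3] ⊗ [2, 3] ⊗ [-1, 1, 0] + [2, -3] ⊗ [2, -3] ⊗ [1, 3, 2], so rank(T) ≤ 2.
These bounds meet, so rank(T) = 2.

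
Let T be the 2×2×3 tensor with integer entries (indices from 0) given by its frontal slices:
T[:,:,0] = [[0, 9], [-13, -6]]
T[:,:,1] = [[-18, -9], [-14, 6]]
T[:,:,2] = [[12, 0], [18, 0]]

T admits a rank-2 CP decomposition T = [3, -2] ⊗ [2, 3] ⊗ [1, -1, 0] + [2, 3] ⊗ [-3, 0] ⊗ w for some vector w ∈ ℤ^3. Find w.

w = [1, 2, -2]

Subtract the known terms from T to get the rank-1 residual R = [2, 3] ⊗ [-3, 0] ⊗ w, so R[i,j,k] = a[i]·b[j]·w[k]. Pick indices with nonzero a[0]·b[0] = (2)·(-3) = -6. Only the fibre through (0,0,·) is needed: R[0,0,:] = T[0,0,:] − Σₗ aₗ[0]bₗ[0]cₗ = [0, -18, 12] − (3)·(2)·[1, -1, 0] = [-6, -12, 12]. Then w[k] = R[0,0,k] / -6 for each k, giving w = [-6, -12, 12] / -6 = [1, 2, -2].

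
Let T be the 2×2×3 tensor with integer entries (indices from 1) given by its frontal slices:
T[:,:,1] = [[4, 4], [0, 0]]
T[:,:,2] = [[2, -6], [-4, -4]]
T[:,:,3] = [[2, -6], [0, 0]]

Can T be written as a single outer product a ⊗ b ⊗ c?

The mode-3 unfolding of T (rows indexed by k, columns by (i,j) = (1,1), (1,2), (2,1), (2,2)) is [[4, 4, 0, 0], [2, -6, -4, -4], [2, -6, 0, 0]].
There the 3×3 minor on rows k ∈ {1, 2, 3}, columns (i,j) ∈ {(1,1), (1,2), (2,1)} is det [[4, 4, 0], [2, -6, -4], [2, -6, 0]] = -128 ≠ 0, so this unfolding has rank ≥ 3; CP rank is at least every unfolding rank, so rank(T) ≥ 3.
In particular rank(T) ≥ 3 > 1, so T is not rank-1.

No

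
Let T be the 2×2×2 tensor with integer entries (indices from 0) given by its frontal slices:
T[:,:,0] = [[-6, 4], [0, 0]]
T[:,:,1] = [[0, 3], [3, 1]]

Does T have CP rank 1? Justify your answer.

No

The mode-1 unfolding of T (rows indexed by i, columns by (j,k) = (0,0), (0,1), (1,0), (1,1)) is [[-6, 0, 4, 3], [0, 3, 0, 1]].
There the 2×2 minor on rows i ∈ {0, 1}, columns (j,k) ∈ {(0,0), (0,1)} is det [[-6, 0], [0, 3]] = -18 ≠ 0, so this unfolding has rank ≥ 2; CP rank is at least every unfolding rank, so rank(T) ≥ 2.
In particular rank(T) ≥ 2 > 1, so T is not rank-1.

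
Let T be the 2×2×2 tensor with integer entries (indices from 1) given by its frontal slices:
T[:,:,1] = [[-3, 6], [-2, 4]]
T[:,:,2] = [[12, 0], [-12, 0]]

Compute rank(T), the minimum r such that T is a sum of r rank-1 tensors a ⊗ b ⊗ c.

Lower bound: the mode-3 unfolding of T (rows indexed by k, columns by (i,j) = (1,1), (1,2), (2,1), (2,2)) is [[-3, 6, -2, 4], [12, 0, -12, 0]].
There the 2×2 minor on rows k ∈ {1, 2}, columns (i,j) ∈ {(1,1), (1,2)} is det [[-3, 6], [12, 0]] = -72 ≠ 0, so this unfolding has rank ≥ 2; CP rank is at least every unfolding rank, so rank(T) ≥ 2. (Unfolding ranks only ever bound the CP rank from below — rank(T) can be strictly larger than all of them — so the matching upper bound has to come from an explicit 2-term decomposition.)
Upper bound — finding two terms. Write S_k = T[:,:,k] for the frontal slices: S₁ = [[-3, 6], [-2, 4]], S₂ = [[12, 0], [-12, 0]].
If T = a₁ ⊗ b₁ ⊗ c₁ + a₂ ⊗ b₂ ⊗ c₂ then each S_k = c₁[k]·a₁b₁ᵀ + c₂[k]·a₂b₂ᵀ. S₁ and S₂ are linearly independent, so a₁b₁ᵀ and a₂b₂ᵀ must span the same plane of matrices: they are the rank-1 matrices of the form x·S₁ + y·S₂.
det(x·S₁ + y·S₂) is 120·xy = 120·(y)(x), vanishing at (x:y) = (1:0) and (0:1).
M₁ = S₁ = [[-3, 6], [-2, 4]] = −(3, 2)(1, -2)ᵀ and M₂ = S₂ = [[12, 0], [-12, 0]] = 12·(1, -1)(1, 0)ᵀ, so take a₁ = (3, 2), b₁ = (1, -2), a₂ = (1, -1), b₂ = (1, 0).
Each slice is an integer combination of E₁ = a₁b₁ᵀ and E₂ = a₂b₂ᵀ: S₁ = −E₁, S₂ = 12·E₂; reading off coefficients, c₁ = (-1, 0) and c₂ = (0, 12).
Hence T = (3, 2) ⊗ (1, -2) ⊗ (-1, 0) + (1, -1) ⊗ (1, 0) ⊗ (0, 12), so rank(T) ≤ 2.
These bounds meet, so rank(T) = 2.

2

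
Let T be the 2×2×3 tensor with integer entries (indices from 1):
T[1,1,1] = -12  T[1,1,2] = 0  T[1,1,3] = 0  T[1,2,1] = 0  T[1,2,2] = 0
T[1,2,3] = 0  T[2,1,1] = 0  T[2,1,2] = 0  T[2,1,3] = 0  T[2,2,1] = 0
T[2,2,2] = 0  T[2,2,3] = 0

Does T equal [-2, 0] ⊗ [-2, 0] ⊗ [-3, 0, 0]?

Yes

Reconstruct entrywise from the claimed factors. For example, T[1,2,3] = 0 and Σₗ aₗ[1]bₗ[2]cₗ[3] = (-2)·(0)·(0) = 0; checking all 12 entries, every one matches. The claim holds.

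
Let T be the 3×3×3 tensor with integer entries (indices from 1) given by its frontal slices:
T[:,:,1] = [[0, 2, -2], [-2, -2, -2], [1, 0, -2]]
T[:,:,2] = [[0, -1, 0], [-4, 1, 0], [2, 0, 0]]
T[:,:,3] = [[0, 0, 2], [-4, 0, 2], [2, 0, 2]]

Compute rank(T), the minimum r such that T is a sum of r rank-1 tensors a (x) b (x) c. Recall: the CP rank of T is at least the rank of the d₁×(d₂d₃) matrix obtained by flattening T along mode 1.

3

Lower bound: the mode-3 unfolding of T (rows indexed by k, columns by (i,j) = (1,1), (1,2), (1,3), (2,1), (2,2), (2,3), (3,1), (3,2), (3,3)) is [[0, 2, -2, -2, -2, -2, 1, 0, -2], [0, -1, 0, -4, 1, 0, 2, 0, 0], [0, 0, 2, -4, 0, 2, 2, 0, 2]].
There the 3×3 minor on rows k ∈ {1, 2, 3}, columns (i,j) ∈ {(1,2), (1,3), (2,1)} is det [[2, -2, -2], [-1, 0, -4], [0, 2, -4]] = 28 ≠ 0, so this unfolding has rank ≥ 3; CP rank is at least every unfolding rank, so rank(T) ≥ 3. (This is only a lower bound: in general the CP rank may exceed every unfolding rank, so we still need to exhibit 3 rank-1 terms summing to T.)
Upper bound: T is a sum of 3 rank-1 terms, T = [0, 2, -1] (x) [1, 0, 0] (x) [-1, -2, -2] + [1, -1, 0] (x) [0, 1, 0] (x) [2, -1, 0] + [1, 1, 1] (x) [0, 0, 1] (x) [-2, 0, 2] (one valid choice — decompositions are not unique — normalised so each a, b is primitive with positive first nonzero entry; check it by expanding all entries), so rank(T) ≤ 3.
These bounds meet, so rank(T) = 3.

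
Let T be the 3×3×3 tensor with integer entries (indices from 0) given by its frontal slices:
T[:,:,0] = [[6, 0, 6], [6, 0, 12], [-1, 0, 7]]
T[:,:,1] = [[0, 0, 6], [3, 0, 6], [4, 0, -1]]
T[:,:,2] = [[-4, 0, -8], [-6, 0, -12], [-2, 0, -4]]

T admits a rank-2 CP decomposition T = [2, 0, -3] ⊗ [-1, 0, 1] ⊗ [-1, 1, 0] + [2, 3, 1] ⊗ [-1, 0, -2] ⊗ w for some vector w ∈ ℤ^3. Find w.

Subtract the known terms from T to get the rank-1 residual R = [2, 3, 1] ⊗ [-1, 0, -2] ⊗ w, so R[i,j,k] = a[i]·b[j]·w[k]. Pick indices with nonzero a[0]·b[0] = (2)·(-1) = -2. Only the fibre through (0,0,·) is needed: R[0,0,:] = T[0,0,:] − Σₗ aₗ[0]bₗ[0]cₗ = [6, 0, -4] − (2)·(-1)·[-1, 1, 0] = [4, 2, -4]. Then w[k] = R[0,0,k] / -2 for each k, giving w = [4, 2, -4] / -2 = [-2, -1, 2].

w = [-2, -1, 2]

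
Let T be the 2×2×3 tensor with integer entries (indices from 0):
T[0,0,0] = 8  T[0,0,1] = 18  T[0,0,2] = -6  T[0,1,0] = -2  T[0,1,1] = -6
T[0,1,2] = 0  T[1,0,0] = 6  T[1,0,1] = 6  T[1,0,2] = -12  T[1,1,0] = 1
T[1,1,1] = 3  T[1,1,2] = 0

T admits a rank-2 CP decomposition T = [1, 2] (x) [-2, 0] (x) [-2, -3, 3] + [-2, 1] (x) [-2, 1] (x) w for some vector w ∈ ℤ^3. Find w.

w = [1, 3, 0]

Subtract the known terms from T to get the rank-1 residual R = [-2, 1] (x) [-2, 1] (x) w, so R[i,j,k] = a[i]·b[j]·w[k]. Pick indices with nonzero a[0]·b[0] = (-2)·(-2) = 4. Only the fibre through (0,0,·) is needed: R[0,0,:] = T[0,0,:] − Σₗ aₗ[0]bₗ[0]cₗ = [8, 18, -6] − (1)·(-2)·[-2, -3, 3] = [4, 12, 0]. Then w[k] = R[0,0,k] / 4 for each k, giving w = [4, 12, 0] / 4 = [1, 3, 0].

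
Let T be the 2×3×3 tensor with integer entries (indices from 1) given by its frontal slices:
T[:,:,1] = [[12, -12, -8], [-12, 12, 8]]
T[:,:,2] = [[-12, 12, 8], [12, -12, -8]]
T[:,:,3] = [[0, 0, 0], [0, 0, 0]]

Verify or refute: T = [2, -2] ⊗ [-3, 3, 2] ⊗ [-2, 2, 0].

Yes

Reconstruct entrywise from the claimed factors. For example, T[1,2,3] = 0 and Σₗ aₗ[1]bₗ[2]cₗ[3] = (2)·(3)·(0) = 0; checking all 18 entries, every one matches. The claim holds.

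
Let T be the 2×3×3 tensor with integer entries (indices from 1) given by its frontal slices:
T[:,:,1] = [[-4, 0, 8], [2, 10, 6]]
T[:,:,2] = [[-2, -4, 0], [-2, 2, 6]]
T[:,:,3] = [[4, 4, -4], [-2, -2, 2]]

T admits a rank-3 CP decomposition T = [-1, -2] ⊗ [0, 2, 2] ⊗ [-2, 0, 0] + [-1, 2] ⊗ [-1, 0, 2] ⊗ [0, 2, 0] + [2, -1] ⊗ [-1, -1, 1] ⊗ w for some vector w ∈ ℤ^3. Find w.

Subtract the known terms from T to get the rank-1 residual R = [2, -1] ⊗ [-1, -1, 1] ⊗ w, so R[i,j,k] = a[i]·b[j]·w[k]. Pick indices with nonzero a[1]·b[1] = (2)·(-1) = -2. Only the fibre through (1,1,·) is needed: R[1,1,:] = T[1,1,:] − Σₗ aₗ[1]bₗ[1]cₗ = [-4, -2, 4] − (-1)·(0)·[-2, 0, 0] − (-1)·(-1)·[0, 2, 0] = [-4, -4, 4]. Then w[k] = R[1,1,k] / -2 for each k, giving w = [-4, -4, 4] / -2 = [2, 2, -2].

w = [2, 2, -2]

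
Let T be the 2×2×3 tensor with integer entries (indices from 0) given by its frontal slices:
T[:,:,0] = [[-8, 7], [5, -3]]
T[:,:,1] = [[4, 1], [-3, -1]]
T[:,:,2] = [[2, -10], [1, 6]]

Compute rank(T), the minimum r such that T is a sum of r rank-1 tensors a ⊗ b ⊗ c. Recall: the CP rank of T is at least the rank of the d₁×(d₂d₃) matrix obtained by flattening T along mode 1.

Lower bound: the mode-3 unfolding of T (rows indexed by k, columns by (i,j) = (0,0), (0,1), (1,0), (1,1)) is [[-8, 7, 5, -3], [4, 1, -3, -1], [2, -10, 1, 6]].
There the 3×3 minor on rows k ∈ {0, 1, 2}, columns (i,j) ∈ {(0,0), (0,1), (1,0)} is det [[-8, 7, 5], [4, 1, -3], [2, -10, 1]] = -48 ≠ 0, so this unfolding has rank ≥ 3; CP rank is at least every unfolding rank, so rank(T) ≥ 3. (This is only a lower bound: in general the CP rank may exceed every unfolding rank, so we still need to exhibit 3 rank-1 terms summing to T.)
Upper bound: T is a sum of 3 rank-1 terms, T = [1, -1] ⊗ [2, 1] ⊗ [-1, 1, -2] + [2, -1] ⊗ [1, -2] ⊗ [-2, 0, 2] + [2, -1] ⊗ [1, 0] ⊗ [-1, 1, 1] (one valid choice — decompositions are not unique — normalised so each a, b is primitive with positive first nonzero entry; check it by expanding all entries), so rank(T) ≤ 3.
These bounds meet, so rank(T) = 3.

3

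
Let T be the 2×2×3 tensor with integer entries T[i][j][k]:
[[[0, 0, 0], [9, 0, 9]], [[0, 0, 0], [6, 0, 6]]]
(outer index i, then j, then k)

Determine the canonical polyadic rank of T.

1

Lower bound: T ≠ 0 (e.g. T[0,1,0] = 9), so rank(T) ≥ 1.
Upper bound: if T = a ⊗ b ⊗ c then every fibre of T is a multiple of the corresponding factor, so read the factors off the fibres through the nonzero entry T[0,1,0] = 9.
The mode-1 fibre T[:,1,0] = [9, 6] gives a = (3, 2) (primitive direction); the mode-2 fibre T[0,:,0] = [0, 9] gives b = (0, 1); then c[k] = T[0,1,k] / (a[0]·b[1]) = [9, 0, 9] / 3 = (3, 0, 3).
Expanding (3, 2) ⊗ (0, 1) ⊗ (3, 0, 3) reproduces all 12 entries of T, so T = (3, 2) ⊗ (0, 1) ⊗ (3, 0, 3) and rank(T) ≤ 1.
These bounds meet, so rank(T) = 1.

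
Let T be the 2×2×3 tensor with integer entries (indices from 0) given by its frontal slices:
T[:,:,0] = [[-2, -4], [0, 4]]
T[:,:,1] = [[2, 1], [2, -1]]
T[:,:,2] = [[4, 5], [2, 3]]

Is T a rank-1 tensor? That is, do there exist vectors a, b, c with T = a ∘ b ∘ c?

The mode-3 unfolding of T (rows indexed by k, columns by (i,j) = (0,0), (0,1), (1,0), (1,1)) is [[-2, -4, 0, 4], [2, 1, 2, -1], [4, 5, 2, 3]].
There the 3×3 minor on rows k ∈ {0, 1, 2}, columns (i,j) ∈ {(0,0), (0,1), (1,1)} is det [[-2, -4, 4], [2, 1, -1], [4, 5, 3]] = 48 ≠ 0, so this unfolding has rank ≥ 3; CP rank is at least every unfolding rank, so rank(T) ≥ 3.
In particular rank(T) ≥ 3 > 1, so T is not rank-1.

No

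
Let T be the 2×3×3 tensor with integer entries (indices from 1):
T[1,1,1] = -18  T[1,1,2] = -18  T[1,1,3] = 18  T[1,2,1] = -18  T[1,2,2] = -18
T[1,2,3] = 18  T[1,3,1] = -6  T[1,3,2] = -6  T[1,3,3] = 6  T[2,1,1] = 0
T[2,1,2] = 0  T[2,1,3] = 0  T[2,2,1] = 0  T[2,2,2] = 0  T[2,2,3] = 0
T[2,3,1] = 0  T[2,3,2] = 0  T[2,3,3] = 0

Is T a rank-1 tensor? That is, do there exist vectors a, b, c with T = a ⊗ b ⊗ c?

If T = a ⊗ b ⊗ c then every fibre of T is a multiple of the corresponding factor, so read the factors off the fibres through the nonzero entry T[1,1,1] = -18.
The mode-1 fibre T[:,1,1] = [-18, 0] gives a = (1, 0) (primitive direction); the mode-2 fibre T[1,:,1] = [-18, -18, -6] gives b = (3, 3, 1); then c[k] = T[1,1,k] / (a[1]·b[1]) = [-18, -18, 18] / 3 = (-6, -6, 6).
Expanding (1, 0) ⊗ (3, 3, 1) ⊗ (-6, -6, 6) reproduces all 18 entries of T, so T = (1, 0) ⊗ (3, 3, 1) ⊗ (-6, -6, 6) and rank(T) ≤ 1.
Equivalently every frontal slice T[:,:,k] is c[k] times the rank-1 matrix (1, 0) ⊗ (3, 3, 1). So T has rank 1 (it is nonzero).

Yes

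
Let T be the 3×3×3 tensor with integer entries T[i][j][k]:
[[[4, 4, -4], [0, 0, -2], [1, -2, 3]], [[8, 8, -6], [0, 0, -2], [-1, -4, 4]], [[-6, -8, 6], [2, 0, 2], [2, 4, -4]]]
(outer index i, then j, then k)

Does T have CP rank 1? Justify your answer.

The mode-1 unfolding of T (rows indexed by i, columns by (j,k) = (0,0), (0,1), (0,2), (1,0), (1,1), (1,2), (2,0), (2,1), (2,2)) is [[4, 4, -4, 0, 0, -2, 1, -2, 3], [8, 8, -6, 0, 0, -2, -1, -4, 4], [-6, -8, 6, 2, 0, 2, 2, 4, -4]].
There the 3×3 minor on rows i ∈ {0, 1, 2}, columns (j,k) ∈ {(0,0), (0,1), (0,2)} is det [[4, 4, -4], [8, 8, -6], [-6, -8, 6]] = 16 ≠ 0, so this unfolding has rank ≥ 3; CP rank is at least every unfolding rank, so rank(T) ≥ 3.
In particular rank(T) ≥ 3 > 1, so T is not rank-1.

No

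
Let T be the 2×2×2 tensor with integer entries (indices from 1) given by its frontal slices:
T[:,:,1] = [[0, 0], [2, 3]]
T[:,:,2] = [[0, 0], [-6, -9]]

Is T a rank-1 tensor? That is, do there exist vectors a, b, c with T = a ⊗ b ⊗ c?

Yes

If T = a ⊗ b ⊗ c then every fibre of T is a multiple of the corresponding factor, so read the factors off the fibres through the nonzero entry T[2,1,1] = 2.
The mode-1 fibre T[:,1,1] = [0, 2] gives a = [0, 1] (primitive direction); the mode-2 fibre T[2,:,1] = [2, 3] gives b = [2, 3]; then c[k] = T[2,1,k] / (a[2]·b[1]) = [2, -6] / 2 = [1, -3].
Expanding [0, 1] ⊗ [2, 3] ⊗ [1, -3] reproduces all 8 entries of T, so T = [0, 1] ⊗ [2, 3] ⊗ [1, -3] and rank(T) ≤ 1.
Equivalently every frontal slice T[:,:,k] is c[k] times the rank-1 matrix [0, 1] ⊗ [2, 3]. So T has rank 1 (it is nonzero).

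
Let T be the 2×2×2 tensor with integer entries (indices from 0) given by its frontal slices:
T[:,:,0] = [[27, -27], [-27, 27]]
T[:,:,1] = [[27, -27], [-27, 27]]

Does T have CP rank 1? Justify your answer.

If T = a ⊗ b ⊗ c then every fibre of T is a multiple of the corresponding factor, so read the factors off the fibres through the nonzero entry T[0,0,0] = 27.
The mode-1 fibre T[:,0,0] = [27, -27] gives a = [1, -1] (primitive direction); the mode-2 fibre T[0,:,0] = [27, -27] gives b = [1, -1]; then c[k] = T[0,0,k] / (a[0]·b[0]) = [27, 27] / 1 = [27, 27].
Expanding [1, -1] ⊗ [1, -1] ⊗ [27, 27] reproduces all 8 entries of T, so T = [1, -1] ⊗ [1, -1] ⊗ [27, 27] and rank(T) ≤ 1.
Equivalently every frontal slice T[:,:,k] is c[k] times the rank-1 matrix [1, -1] ⊗ [1, -1]. So T has rank 1 (it is nonzero).

Yes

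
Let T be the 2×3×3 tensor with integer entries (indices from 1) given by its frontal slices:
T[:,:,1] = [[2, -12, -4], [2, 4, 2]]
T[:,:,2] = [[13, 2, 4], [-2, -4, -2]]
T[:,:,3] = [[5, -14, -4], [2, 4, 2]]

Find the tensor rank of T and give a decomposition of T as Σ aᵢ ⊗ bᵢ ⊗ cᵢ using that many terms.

rank(T) = 2

Lower bound: in the mode-2 unfolding of T (rows indexed by j, columns by (i,k)) the 2×2 minor on rows j ∈ {1, 2}, columns (i,k) ∈ {(1,1), (1,2)} is det [[2, 13], [-12, 2]] = 160 ≠ 0, so that unfolding has rank ≥ 2 and hence rank(T) ≥ 2 (CP rank is at least every unfolding rank, though it can be larger).
Upper bound: with S_k = T[:,:,k], the two rank-1 terms a₁b₁ᵀ, a₂b₂ᵀ are the rank-1 members of the pencil x·S₁ + y·S₂.
The 2×2 minor of x·S₁ + y·S₂ on rows {1,2}, columns {1,2} is 32·x² + 16·xy − 48·y² = 16·(2·x + 3·y)(x − y), vanishing at (x:y) = (3:-2) and (1:1).
M₁ = 3·S₁ − 2·S₂ = [[-20, -40, -20], [10, 20, 10]] = (-10)·[2, -1][1, 2, 1]ᵀ and M₂ = S₁ + S₂ = [[15, -10, 0], [0, 0, 0]] = 5·[1, 0][3, -2, 0]ᵀ, so take a₁ = [2, -1], b₁ = [1, 2, 1], a₂ = [1, 0], b₂ = [3, -2, 0].
Each slice is an integer combination of E₁ = a₁b₁ᵀ and E₂ = a₂b₂ᵀ: S₁ = −2·E₁ + 2·E₂, S₂ = 2·E₁ + 3·E₂, S₃ = −2·E₁ + 3·E₂; reading off coefficients, c₁ = [-2, 2, -2] and c₂ = [2, 3, 3].
Hence T = [2, -1] ⊗ [1, 2, 1] ⊗ [-2, 2, -2] + [1, 0] ⊗ [3, -2, 0] ⊗ [2, 3, 3], so rank(T) ≤ 2.
These bounds meet, so rank(T) = 2.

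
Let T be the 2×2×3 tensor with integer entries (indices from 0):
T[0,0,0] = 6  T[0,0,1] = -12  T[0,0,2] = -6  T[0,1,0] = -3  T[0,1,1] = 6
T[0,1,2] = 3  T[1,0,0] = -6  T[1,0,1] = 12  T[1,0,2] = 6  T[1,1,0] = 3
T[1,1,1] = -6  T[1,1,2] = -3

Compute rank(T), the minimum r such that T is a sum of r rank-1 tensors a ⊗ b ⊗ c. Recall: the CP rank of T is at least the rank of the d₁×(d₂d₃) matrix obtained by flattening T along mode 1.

Lower bound: T ≠ 0 (e.g. T[0,0,0] = 6), so rank(T) ≥ 1.
Upper bound: if T = a ⊗ b ⊗ c then every fibre of T is a multiple of the corresponding factor, so read the factors off the fibres through the nonzero entry T[0,0,0] = 6.
The mode-1 fibre T[:,0,0] = [6, -6] gives a = [1, -1] (primitive direction); the mode-2 fibre T[0,:,0] = [6, -3] gives b = [2, -1]; then c[k] = T[0,0,k] / (a[0]·b[0]) = [6, -12, -6] / 2 = [3, -6, -3].
Expanding [1, -1] ⊗ [2, -1] ⊗ [3, -6, -3] reproduces all 12 entries of T, so T = [1, -1] ⊗ [2, -1] ⊗ [3, -6, -3] and rank(T) ≤ 1.
These bounds meet, so rank(T) = 1.

1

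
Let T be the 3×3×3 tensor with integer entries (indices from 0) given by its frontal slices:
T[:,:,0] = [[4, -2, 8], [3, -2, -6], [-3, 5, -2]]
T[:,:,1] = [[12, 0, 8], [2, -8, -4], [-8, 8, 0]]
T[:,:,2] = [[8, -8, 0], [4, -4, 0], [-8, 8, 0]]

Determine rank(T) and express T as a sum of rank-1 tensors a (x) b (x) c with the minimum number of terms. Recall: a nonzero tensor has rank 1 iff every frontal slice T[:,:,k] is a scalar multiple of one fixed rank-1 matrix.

Lower bound: the mode-2 unfolding of T (rows indexed by j, columns by (i,k) = (0,0), (0,1), (0,2), (1,0), (1,1), (1,2), (2,0), (2,1), (2,2)) is [[4, 12, 8, 3, 2, 4, -3, -8, -8], [-2, 0, -8, -2, -8, -4, 5, 8, 8], [8, 8, 0, -6, -4, 0, -2, 0, 0]].
There the 3×3 minor on rows j ∈ {0, 1, 2}, columns (i,k) ∈ {(0,0), (0,1), (0,2)} is det [[4, 12, 8], [-2, 0, -8], [8, 8, 0]] = -640 ≠ 0, so this unfolding has rank ≥ 3; CP rank is at least every unfolding rank, so rank(T) ≥ 3. (Flattening ranks never certify an upper bound on CP rank; for that we must actually write T with 3 rank-1 terms.)
Upper bound: T is a sum of 3 rank-1 terms, T = [2, -2, -1] (x) [1, 1, -2] (x) [-1, 0, 0] + [2, -1, 0] (x) [1, 2, 2] (x) [1, 2, 0] + [2, 1, -2] (x) [1, -1, 0] (x) [2, 4, 4] (one valid choice — decompositions are not unique — normalised so each a, b is primitive with positive first nonzero entry; check it by expanding all entries), so rank(T) ≤ 3.
These bounds meet, so rank(T) = 3.

rank(T) = 3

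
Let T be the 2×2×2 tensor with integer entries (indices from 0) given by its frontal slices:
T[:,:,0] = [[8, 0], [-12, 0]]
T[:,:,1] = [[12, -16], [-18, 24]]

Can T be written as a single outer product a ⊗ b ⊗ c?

No

The mode-3 unfolding of T (rows indexed by k, columns by (i,j) = (0,0), (0,1), (1,0), (1,1)) is [[8, 0, -12, 0], [12, -16, -18, 24]].
There the 2×2 minor on rows k ∈ {0, 1}, columns (i,j) ∈ {(0,0), (0,1)} is det [[8, 0], [12, -16]] = -128 ≠ 0, so this unfolding has rank ≥ 2; CP rank is at least every unfolding rank, so rank(T) ≥ 2.
In particular rank(T) ≥ 2 > 1, so T is not rank-1.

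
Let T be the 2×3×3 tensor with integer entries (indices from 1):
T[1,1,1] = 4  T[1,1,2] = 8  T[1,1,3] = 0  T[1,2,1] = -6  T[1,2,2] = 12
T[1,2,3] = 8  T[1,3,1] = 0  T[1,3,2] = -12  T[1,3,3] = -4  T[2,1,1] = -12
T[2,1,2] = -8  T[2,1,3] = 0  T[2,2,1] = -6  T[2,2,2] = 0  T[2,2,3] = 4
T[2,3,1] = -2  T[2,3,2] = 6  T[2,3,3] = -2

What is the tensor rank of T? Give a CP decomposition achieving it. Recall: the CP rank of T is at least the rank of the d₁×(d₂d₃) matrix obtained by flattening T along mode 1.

rank(T) = 3

Lower bound: the mode-2 unfolding of T (rows indexed by j, columns by (i,k) = (1,1), (1,2), (1,3), (2,1), (2,2), (2,3)) is [[4, 8, 0, -12, -8, 0], [-6, 12, 8, -6, 0, 4], [0, -12, -4, -2, 6, -2]].
There the 3×3 minor on rows j ∈ {1, 2, 3}, columns (i,k) ∈ {(1,1), (1,2), (2,1)} is det [[4, 8, -12], [-6, 12, -6], [0, -12, -2]] = -1344 ≠ 0, so this unfolding has rank ≥ 3; CP rank is at least every unfolding rank, so rank(T) ≥ 3. (Unfolding ranks only ever bound the CP rank from below — rank(T) can be strictly larger than all of them — so the matching upper bound has to come from an explicit 3-term decomposition.)
Upper bound: T is a sum of 3 rank-1 terms, T = (0, 1) ⊗ (1, 0, 1) ⊗ (-8, 0, 0) + (1, -1) ⊗ (2, 1, -2) ⊗ (2, 4, 0) + (2, 1) ⊗ (0, 2, -1) ⊗ (-2, 2, 2) (written with every a and b primitive with positive leading entry and the scale carried by c; CP decompositions are not unique, and this one is verified by expanding entrywise), so rank(T) ≤ 3.
These bounds meet, so rank(T) = 3.
Check entry T[2,1,1] = -12: (1)·(1)·(-8) + (-1)·(2)·(2) + (1)·(0)·(-2) = -12.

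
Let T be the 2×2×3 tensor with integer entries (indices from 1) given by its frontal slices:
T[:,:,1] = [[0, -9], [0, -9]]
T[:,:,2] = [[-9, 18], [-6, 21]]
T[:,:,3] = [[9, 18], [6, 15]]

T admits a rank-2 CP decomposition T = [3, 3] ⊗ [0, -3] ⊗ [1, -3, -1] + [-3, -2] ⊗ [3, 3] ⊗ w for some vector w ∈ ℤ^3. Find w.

Subtract the known terms from T to get the rank-1 residual R = [-3, -2] ⊗ [3, 3] ⊗ w, so R[i,j,k] = a[i]·b[j]·w[k]. Pick indices with nonzero a[1]·b[1] = (-3)·(3) = -9. Only the fibre through (1,1,·) is needed: R[1,1,:] = T[1,1,:] − Σₗ aₗ[1]bₗ[1]cₗ = [0, -9, 9] − (3)·(0)·[1, -3, -1] = [0, -9, 9]. Then w[k] = R[1,1,k] / -9 for each k, giving w = [0, -9, 9] / -9 = [0, 1, -1].

w = [0, 1, -1]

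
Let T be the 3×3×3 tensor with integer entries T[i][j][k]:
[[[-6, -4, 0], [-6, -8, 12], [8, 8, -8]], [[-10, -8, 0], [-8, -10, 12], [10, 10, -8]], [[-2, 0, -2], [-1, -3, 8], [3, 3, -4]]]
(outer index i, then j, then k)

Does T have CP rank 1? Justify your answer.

The mode-3 unfolding of T (rows indexed by k, columns by (i,j) = (0,0), (0,1), (0,2), (1,0), (1,1), (1,2), (2,0), (2,1), (2,2)) is [[-6, -6, 8, -10, -8, 10, -2, -1, 3], [-4, -8, 8, -8, -10, 10, 0, -3, 3], [0, 12, -8, 0, 12, -8, -2, 8, -4]].
There the 3×3 minor on rows k ∈ {0, 1, 2}, columns (i,j) ∈ {(0,0), (0,1), (1,0)} is det [[-6, -6, -10], [-4, -8, -8], [0, 12, 0]] = -96 ≠ 0, so this unfolding has rank ≥ 3; CP rank is at least every unfolding rank, so rank(T) ≥ 3.
In particular rank(T) ≥ 3 > 1, so T is not rank-1.

No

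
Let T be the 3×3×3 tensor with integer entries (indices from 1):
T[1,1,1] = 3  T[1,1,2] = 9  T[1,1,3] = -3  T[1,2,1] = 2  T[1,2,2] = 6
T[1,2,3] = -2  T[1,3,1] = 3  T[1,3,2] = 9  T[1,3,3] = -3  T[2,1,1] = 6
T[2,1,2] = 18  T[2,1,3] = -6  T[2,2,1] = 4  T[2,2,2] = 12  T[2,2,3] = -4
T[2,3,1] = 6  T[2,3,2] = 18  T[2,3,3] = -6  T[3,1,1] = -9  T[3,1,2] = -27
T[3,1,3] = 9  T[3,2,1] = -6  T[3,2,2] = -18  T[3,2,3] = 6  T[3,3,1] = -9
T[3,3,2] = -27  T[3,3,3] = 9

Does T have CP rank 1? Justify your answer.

Yes

The mode-1 fibre T[:,1,1] = [3, 6, -9] gives a = (1, 2, -3) (primitive direction); the mode-2 fibre T[1,:,1] = [3, 2, 3] gives b = (3, 2, 3); then c[k] = T[1,1,k] / (a[1]·b[1]) = [3, 9, -3] / 3 = (1, 3, -1).
Expanding (1, 2, -3) ⊗ (3, 2, 3) ⊗ (1, 3, -1) reproduces all 27 entries of T, so T = (1, 2, -3) ⊗ (3, 2, 3) ⊗ (1, 3, -1) and rank(T) ≤ 1.
Equivalently every frontal slice T[:,:,k] is c[k] times the rank-1 matrix (1, 2, -3) ⊗ (3, 2, 3). So T has rank 1 (it is nonzero).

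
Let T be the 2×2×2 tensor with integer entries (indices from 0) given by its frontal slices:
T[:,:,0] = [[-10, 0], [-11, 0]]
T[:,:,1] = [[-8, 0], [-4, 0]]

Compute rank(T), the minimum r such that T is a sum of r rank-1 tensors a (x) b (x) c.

2

Lower bound: in the mode-1 unfolding of T (rows indexed by i, columns by (j,k)) the 2×2 minor on rows i ∈ {0, 1}, columns (j,k) ∈ {(0,0), (0,1)} is det [[-10, -8], [-11, -4]] = -48 ≠ 0, so that unfolding has rank ≥ 2 and hence rank(T) ≥ 2 (CP rank is at least every unfolding rank, though it can be larger).
Upper bound: T[:,j,:] = b[j]·M for every slice, with b = [1, 0] and M = [[-10, -8], [-11, -4]] (rows i, columns k).
Splitting M by its rows (i = 0, 1), M = [1, 0][-10, -8]ᵀ + [0, 1][-11, -4]ᵀ.
Hence T = [1, 0] (x) [1, 0] (x) [-10, -8] + [0, 1] (x) [1, 0] (x) [-11, -4], so rank(T) ≤ 2.
These bounds meet, so rank(T) = 2.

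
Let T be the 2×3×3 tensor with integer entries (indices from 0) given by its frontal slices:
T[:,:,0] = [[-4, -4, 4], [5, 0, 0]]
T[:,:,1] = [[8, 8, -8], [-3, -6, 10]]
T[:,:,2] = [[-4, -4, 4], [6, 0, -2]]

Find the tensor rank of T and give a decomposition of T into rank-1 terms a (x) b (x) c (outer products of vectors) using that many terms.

rank(T) = 3

Lower bound: in the mode-2 unfolding of T (rows indexed by j, columns by (i,k)) the 3×3 minor on rows j ∈ {0, 1, 2}, columns (i,k) ∈ {(0,0), (1,0), (1,1)} is det [[-4, 5, -3], [-4, 0, -6], [4, 0, 10]] = 80 ≠ 0, so that unfolding has rank ≥ 3 and hence rank(T) ≥ 3 (CP rank is at least every unfolding rank, though it can be larger).
Upper bound: T is a sum of 3 rank-1 terms, T = [0, 1] (x) [1, -1, 2] (x) [2, 2, 2] + [0, 1] (x) [1, 0, -2] (x) [1, -1, 2] + [2, -1] (x) [1, 1, -1] (x) [-2, 4, -2] (one valid choice — decompositions are not unique — normalised so each a, b is primitive with positive first nonzero entry; check it by expanding all entries), so rank(T) ≤ 3.
These bounds meet, so rank(T) = 3.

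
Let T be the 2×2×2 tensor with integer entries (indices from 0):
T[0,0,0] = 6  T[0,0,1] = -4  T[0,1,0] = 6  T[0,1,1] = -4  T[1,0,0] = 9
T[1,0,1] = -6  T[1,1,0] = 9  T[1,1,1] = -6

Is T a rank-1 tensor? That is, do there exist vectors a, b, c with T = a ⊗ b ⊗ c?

Yes

If T = a ⊗ b ⊗ c then every fibre of T is a multiple of the corresponding factor, so read the factors off the fibres through the nonzero entry T[0,0,0] = 6.
The mode-1 fibre T[:,0,0] = [6, 9] gives a = (2, 3) (primitive direction); the mode-2 fibre T[0,:,0] = [6, 6] gives b = (1, 1); then c[k] = T[0,0,k] / (a[0]·b[0]) = [6, -4] / 2 = (3, -2).
Expanding (2, 3) ⊗ (1, 1) ⊗ (3, -2) reproduces all 8 entries of T, so T = (2, 3) ⊗ (1, 1) ⊗ (3, -2) and rank(T) ≤ 1.
Equivalently every frontal slice T[:,:,k] is c[k] times the rank-1 matrix (2, 3) ⊗ (1, 1). So T has rank 1 (it is nonzero).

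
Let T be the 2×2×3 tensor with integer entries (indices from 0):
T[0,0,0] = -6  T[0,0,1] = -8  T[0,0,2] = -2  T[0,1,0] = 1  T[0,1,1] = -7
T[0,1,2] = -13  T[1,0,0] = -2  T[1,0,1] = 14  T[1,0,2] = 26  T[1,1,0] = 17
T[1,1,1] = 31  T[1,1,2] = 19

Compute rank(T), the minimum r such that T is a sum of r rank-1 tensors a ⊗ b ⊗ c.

2

Lower bound: the mode-3 unfolding of T (rows indexed by k, columns by (i,j) = (0,0), (0,1), (1,0), (1,1)) is [[-6, 1, -2, 17], [-8, -7, 14, 31], [-2, -13, 26, 19]].
There the 2×2 minor on rows k ∈ {0, 1}, columns (i,j) ∈ {(0,0), (0,1)} is det [[-6, 1], [-8, -7]] = 50 ≠ 0, so this unfolding has rank ≥ 2; CP rank is at least every unfolding rank, so rank(T) ≥ 2. (Unfolding ranks only ever bound the CP rank from below — rank(T) can be strictly larger than all of them — so the matching upper bound has to come from an explicit 2-term decomposition.)
Upper bound — finding two terms. Write S_k = T[:,:,k] for the frontal slices: S₀ = [[-6, 1], [-2, 17]], S₁ = [[-8, -7], [14, 31]], S₂ = [[-2, -13], [26, 19]].
If T = a₁ ⊗ b₁ ⊗ c₁ + a₂ ⊗ b₂ ⊗ c₂ then each S_k = c₁[k]·a₁b₁ᵀ + c₂[k]·a₂b₂ᵀ. S₀ and S₁ are linearly independent, so a₁b₁ᵀ and a₂b₂ᵀ must span the same plane of matrices: they are the rank-1 matrices of the form x·S₀ + y·S₁.
det(x·S₀ + y·S₁) is −100·x² − 350·xy − 150·y² = (-50)·(x + 3·y)(2·x + y), vanishing at (x:y) = (3:-1) and (1:-2).
M₁ = 3·S₀ − S₁ = [[-10, 10], [-20, 20]] = (-10)·(1, 2)(1, -1)ᵀ and M₂ = S₀ − 2·S₁ = [[10, 15], [-30, -45]] = 5·(1, -3)(2, 3)ᵀ, so take a₁ = (1, 2), b₁ = (1, -1), a₂ = (1, -3), b₂ = (2, 3).
Each slice is an integer combination of E₁ = a₁b₁ᵀ and E₂ = a₂b₂ᵀ: S₀ = −4·E₁ − E₂, S₁ = −2·E₁ − 3·E₂, S₂ = 4·E₁ − 3·E₂; reading off coefficients, c₁ = (-4, -2, 4) and c₂ = (-1, -3, -3).
Hence T = (1, 2) ⊗ (1, -1) ⊗ (-4, -2, 4) + (1, -3) ⊗ (2, 3) ⊗ (-1, -3, -3), so rank(T) ≤ 2.
These bounds meet, so rank(T) = 2.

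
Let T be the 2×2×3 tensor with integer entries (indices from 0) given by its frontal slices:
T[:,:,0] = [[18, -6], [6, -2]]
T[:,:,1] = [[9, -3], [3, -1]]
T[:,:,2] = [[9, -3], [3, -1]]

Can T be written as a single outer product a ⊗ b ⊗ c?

The mode-1 fibre T[:,0,0] = [18, 6] gives a = [3, 1] (primitive direction); the mode-2 fibre T[0,:,0] = [18, -6] gives b = [3, -1]; then c[k] = T[0,0,k] / (a[0]·b[0]) = [18, 9, 9] / 9 = [2, 1, 1].
Expanding [3, 1] ⊗ [3, -1] ⊗ [2, 1, 1] reproduces all 12 entries of T, so T = [3, 1] ⊗ [3, -1] ⊗ [2, 1, 1] and rank(T) ≤ 1.
Equivalently every frontal slice T[:,:,k] is c[k] times the rank-1 matrix [3, 1] ⊗ [3, -1]. So T has rank 1 (it is nonzero).

Yes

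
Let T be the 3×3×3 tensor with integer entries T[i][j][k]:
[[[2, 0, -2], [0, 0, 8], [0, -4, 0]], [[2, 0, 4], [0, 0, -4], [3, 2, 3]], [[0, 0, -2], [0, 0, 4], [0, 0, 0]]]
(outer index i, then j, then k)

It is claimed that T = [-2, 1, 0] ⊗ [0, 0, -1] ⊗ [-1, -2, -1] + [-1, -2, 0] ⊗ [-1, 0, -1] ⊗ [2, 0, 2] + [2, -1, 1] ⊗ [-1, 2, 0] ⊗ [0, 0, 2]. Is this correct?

Reconstruct entry (1,0,0) from the claimed factors: Σₗ aₗ[1]bₗ[0]cₗ[0] = (1)·(0)·(-1) + (-2)·(-1)·(2) + (-1)·(-1)·(0) = 4, but T[1,0,0] = 2. The claim is false.

No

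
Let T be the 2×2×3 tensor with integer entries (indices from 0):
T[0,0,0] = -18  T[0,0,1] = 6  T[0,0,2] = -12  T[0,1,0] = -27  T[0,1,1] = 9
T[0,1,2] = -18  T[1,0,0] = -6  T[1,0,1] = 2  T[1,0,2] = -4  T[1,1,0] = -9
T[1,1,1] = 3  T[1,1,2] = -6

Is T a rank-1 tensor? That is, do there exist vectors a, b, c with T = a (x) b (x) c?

Yes

If T = a (x) b (x) c then every fibre of T is a multiple of the corresponding factor, so read the factors off the fibres through the nonzero entry T[0,0,0] = -18.
The mode-1 fibre T[:,0,0] = [-18, -6] gives a = (3, 1) (primitive direction); the mode-2 fibre T[0,:,0] = [-18, -27] gives b = (2, 3); then c[k] = T[0,0,k] / (a[0]·b[0]) = [-18, 6, -12] / 6 = (-3, 1, -2).
Expanding (3, 1) (x) (2, 3) (x) (-3, 1, -2) reproduces all 12 entries of T, so T = (3, 1) (x) (2, 3) (x) (-3, 1, -2) and rank(T) ≤ 1.
Equivalently every frontal slice T[:,:,k] is c[k] times the rank-1 matrix (3, 1) (x) (2, 3). So T has rank 1 (it is nonzero).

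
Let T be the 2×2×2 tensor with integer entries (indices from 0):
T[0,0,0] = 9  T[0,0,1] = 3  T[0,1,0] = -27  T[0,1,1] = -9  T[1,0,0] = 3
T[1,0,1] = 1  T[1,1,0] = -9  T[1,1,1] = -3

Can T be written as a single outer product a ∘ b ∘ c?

If T = a ∘ b ∘ c then every fibre of T is a multiple of the corresponding factor, so read the factors off the fibres through the nonzero entry T[0,0,0] = 9.
The mode-1 fibre T[:,0,0] = [9, 3] gives a = (3, 1) (primitive direction); the mode-2 fibre T[0,:,0] = [9, -27] gives b = (1, -3); then c[k] = T[0,0,k] / (a[0]·b[0]) = [9, 3] / 3 = (3, 1).
Expanding (3, 1) ∘ (1, -3) ∘ (3, 1) reproduces all 8 entries of T, so T = (3, 1) ∘ (1, -3) ∘ (3, 1) and rank(T) ≤ 1.
Equivalently every frontal slice T[:,:,k] is c[k] times the rank-1 matrix (3, 1) ∘ (1, -3). So T has rank 1 (it is nonzero).

Yes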